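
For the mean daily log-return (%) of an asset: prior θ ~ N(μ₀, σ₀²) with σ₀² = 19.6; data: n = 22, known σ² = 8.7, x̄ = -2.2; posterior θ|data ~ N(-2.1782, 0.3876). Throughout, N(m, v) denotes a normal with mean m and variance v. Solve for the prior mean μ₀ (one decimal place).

The posterior mean is a precision-weighted average: μ_n = (τ₀μ₀ + τ_data·x̄)/(τ₀+τ_data), with τ₀=1/σ₀² and τ_data=n/σ².
Here τ₀ = 1/19.6 = 0.051020 and τ_data = 22/8.7 = 2.528736, so τ_n = 2.579756.
Rearranging for μ₀: μ₀ = (μ_n·τ_n − τ_data·x̄)/τ₀ = (-2.1782·2.579756 − 2.528736·-2.2) / 0.051020 = -0.056005/0.051020 ≈ -1.1.

μ₀ = -1.1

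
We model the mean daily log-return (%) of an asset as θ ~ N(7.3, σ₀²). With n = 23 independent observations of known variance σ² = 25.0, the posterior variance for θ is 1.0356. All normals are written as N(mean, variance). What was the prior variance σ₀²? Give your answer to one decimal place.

σ₀² = 21.9

Posterior precision equals prior precision plus data precision: 1/σ_n² = 1/σ₀² + n/σ².
So 1/σ₀² = 1/1.0356 − 23/25.0 = 0.965624 − 0.920000 = 0.045624.
Hence σ₀² = 1/0.045624 ≈ 21.9.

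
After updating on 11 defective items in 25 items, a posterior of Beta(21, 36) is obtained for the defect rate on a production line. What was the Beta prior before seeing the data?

Under Beta–binomial conjugacy the posterior parameters are (a+s, b+f).
Subtract the data counts: 21−11=10, 36−14=22.

Beta(10, 22)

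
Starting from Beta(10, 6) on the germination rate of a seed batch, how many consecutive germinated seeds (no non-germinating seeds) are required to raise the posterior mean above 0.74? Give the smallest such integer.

k = 8

After k germinated seeds and 0 non-germinating seeds the posterior is Beta(10+k, 6), with mean (10+k)/(10+6+k).
Set (10+k)/(16+k) > 0.74 and solve: k > (0.74·16 − 10)/(1 − 0.74) = 7.077.
The smallest integer exceeding 7.077 is 8.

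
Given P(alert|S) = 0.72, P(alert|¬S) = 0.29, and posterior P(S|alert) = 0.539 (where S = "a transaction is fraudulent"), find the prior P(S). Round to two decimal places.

In odds form, posterior odds = prior odds × likelihood ratio, so prior odds = posterior odds ÷ LR.
Posterior odds = 0.539/(1−0.539) = 1.1692. LR = 0.72/0.29 = 2.4828.
Prior odds = 1.1692/2.4828 = 0.4709, so P(S) = 0.4709/(1+0.4709) ≈ 0.32.

P(S) = 0.32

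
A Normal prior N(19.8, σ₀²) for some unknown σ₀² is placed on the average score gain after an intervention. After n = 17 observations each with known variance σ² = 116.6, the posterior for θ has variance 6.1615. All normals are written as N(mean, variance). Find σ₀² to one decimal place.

Posterior precision equals prior precision plus data precision: 1/σ_n² = 1/σ₀² + n/σ².
So 1/σ₀² = 1/6.1615 − 17/116.6 = 0.162298 − 0.145798 = 0.016500.
Hence σ₀² = 1/0.016500 ≈ 60.6.

σ₀² = 60.6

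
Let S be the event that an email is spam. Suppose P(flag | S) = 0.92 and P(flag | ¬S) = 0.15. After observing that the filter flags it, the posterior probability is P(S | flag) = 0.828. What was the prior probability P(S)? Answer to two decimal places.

Bayes' rule in odds form gives O(S|E) = O(S)·[P(E|S)/P(E|¬S)], hence O(S) = O(S|E)/LR.
Posterior odds = 0.828/(1−0.828) = 4.8140. LR = 0.92/0.15 = 6.1333.
Prior odds = 4.8140/6.1333 = 0.7849, so P(S) = 0.7849/(1+0.7849) ≈ 0.44.

P(S) = 0.44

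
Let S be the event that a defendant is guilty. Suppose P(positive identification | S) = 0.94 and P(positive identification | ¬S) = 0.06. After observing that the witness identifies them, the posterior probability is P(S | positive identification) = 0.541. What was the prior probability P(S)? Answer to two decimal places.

P(S) = 0.07

In odds form, posterior odds = prior odds × likelihood ratio, so prior odds = posterior odds ÷ LR.
Posterior odds = 0.541/(1−0.541) = 1.1786. LR = 0.94/0.06 = 15.6667.
Prior odds = 1.1786/15.6667 = 0.0752, so P(S) = 0.0752/(1+0.0752) ≈ 0.07.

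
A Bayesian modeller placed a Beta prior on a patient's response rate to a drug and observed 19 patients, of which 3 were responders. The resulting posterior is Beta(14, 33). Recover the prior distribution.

Beta(11, 17)

A Beta(α, β) prior with s successes and f failures in binomial data gives a Beta(α+s, β+f) posterior.
Subtract the data counts: 14−3=11, 33−16=17.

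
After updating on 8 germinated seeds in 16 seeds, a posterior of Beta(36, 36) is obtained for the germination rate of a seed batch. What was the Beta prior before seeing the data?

Beta(28, 28)

A Beta(a, b) prior with s successes and f failures in binomial data gives a Beta(a+s, b+f) posterior.
So a = 36 − 8 = 28 and b = 36 − 8 = 28.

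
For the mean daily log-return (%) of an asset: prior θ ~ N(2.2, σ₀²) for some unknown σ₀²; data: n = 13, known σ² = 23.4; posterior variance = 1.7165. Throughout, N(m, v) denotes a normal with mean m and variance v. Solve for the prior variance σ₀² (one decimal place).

σ₀² = 37.0

Posterior precision equals prior precision plus data precision: 1/σ_n² = 1/σ₀² + n/σ².
So 1/σ₀² = 1/1.7165 − 13/23.4 = 0.582581 − 0.555556 = 0.027025.
Hence σ₀² = 1/0.027025 ≈ 37.0.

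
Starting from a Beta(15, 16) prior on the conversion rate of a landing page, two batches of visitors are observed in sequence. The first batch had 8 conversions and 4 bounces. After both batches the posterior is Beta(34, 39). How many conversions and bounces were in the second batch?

Because Beta–binomial updating is additive in the counts, the combined data contributed (α_post−α_prior, β_post−β_prior) successes and failures.
Total across both batches: 34−15=19 conversions, 39−16=23 bounces.
Subtract the first batch: 19−8=11 conversions and 23−4=19 bounces.

11 conversions and 19 bounces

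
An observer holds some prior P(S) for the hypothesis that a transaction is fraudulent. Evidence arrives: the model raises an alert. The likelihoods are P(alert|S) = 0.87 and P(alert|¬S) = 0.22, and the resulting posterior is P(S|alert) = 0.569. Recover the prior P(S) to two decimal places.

P(S) = 0.25

Bayes' rule in odds form gives O(S|E) = O(S)·[P(E|S)/P(E|¬S)], hence O(S) = O(S|E)/LR.
Posterior odds = 0.569/(1−0.569) = 1.3202. LR = 0.87/0.22 = 3.9545.
Prior odds = 1.3202/3.9545 = 0.3338, so P(S) = 0.3338/(1+0.3338) ≈ 0.25.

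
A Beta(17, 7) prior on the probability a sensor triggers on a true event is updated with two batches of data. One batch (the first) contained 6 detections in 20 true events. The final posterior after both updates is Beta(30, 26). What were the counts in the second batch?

Sequential conjugate updates are equivalent to a single update on the pooled data, so total successes = posterior α − prior α and total failures = posterior β − prior β.
Total across both batches: 30−17=13 detections, 26−7=19 misses.
Subtract the first batch: 13−6=7 detections and 19−14=5 misses.

7 detections and 5 misses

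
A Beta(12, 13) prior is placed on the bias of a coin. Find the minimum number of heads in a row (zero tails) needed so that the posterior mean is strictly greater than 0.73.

k = 24

After k heads and 0 tails the posterior is Beta(12+k, 13), with mean (12+k)/(12+13+k).
Set (12+k)/(25+k) > 0.73 and solve: k > (0.73·25 − 12)/(1 − 0.73) = 23.148.
The smallest integer exceeding 23.148 is 24, and checking k=24: (36)/(49) = 0.7347 > 0.73.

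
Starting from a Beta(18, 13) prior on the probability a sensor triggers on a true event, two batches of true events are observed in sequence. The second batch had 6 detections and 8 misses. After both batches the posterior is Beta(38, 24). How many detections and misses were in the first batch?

Because Beta–binomial updating is additive in the counts, the combined data contributed (α_post−α_prior, β_post−β_prior) successes and failures.
Total across both batches: 38−18=20 detections, 24−13=11 misses.
Subtract the second batch: 20−6=14 detections and 11−8=3 misses.

14 detections and 3 misses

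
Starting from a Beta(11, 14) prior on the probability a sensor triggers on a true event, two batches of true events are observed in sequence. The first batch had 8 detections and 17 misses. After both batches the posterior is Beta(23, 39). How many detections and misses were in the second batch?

4 detections and 8 misses

Sequential conjugate updates are equivalent to a single update on the pooled data, so total successes = posterior α − prior α and total failures = posterior β − prior β.
Total across both batches: 23−11=12 detections, 39−14=25 misses.
Subtract the first batch: 12−8=4 detections and 25−17=8 misses.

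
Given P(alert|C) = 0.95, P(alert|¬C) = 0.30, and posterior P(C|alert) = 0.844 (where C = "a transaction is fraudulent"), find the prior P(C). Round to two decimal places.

Bayes' rule in odds form gives O(C|E) = O(C)·[P(E|C)/P(E|¬C)], hence O(C) = O(C|E)/LR.
Posterior odds = 0.844/(1−0.844) = 5.4103. LR = 0.95/0.30 = 3.1667.
Prior odds = 5.4103/3.1667 = 1.7085, so P(C) = 1.7085/(1+1.7085) ≈ 0.63.

P(C) = 0.63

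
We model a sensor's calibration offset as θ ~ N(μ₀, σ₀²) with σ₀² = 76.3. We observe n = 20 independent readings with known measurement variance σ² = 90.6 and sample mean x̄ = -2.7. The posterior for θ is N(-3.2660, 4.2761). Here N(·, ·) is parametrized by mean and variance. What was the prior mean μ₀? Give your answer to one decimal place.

The posterior mean is a precision-weighted average: μ_n = (τ₀μ₀ + τ_data·x̄)/(τ₀+τ_data), with τ₀=1/σ₀² and τ_data=n/σ².
Here τ₀ = 1/76.3 = 0.013106 and τ_data = 20/90.6 = 0.220751, so τ_n = 0.233857.
Rearranging for μ₀: μ₀ = (μ_n·τ_n − τ_data·x̄)/τ₀ = (-3.2660·0.233857 − 0.220751·-2.7) / 0.013106 = -0.167749/0.013106 ≈ -12.8.

μ₀ = -12.8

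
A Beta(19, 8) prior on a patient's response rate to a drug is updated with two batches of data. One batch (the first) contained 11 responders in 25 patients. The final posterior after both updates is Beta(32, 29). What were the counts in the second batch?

Sequential conjugate updates are equivalent to a single update on the pooled data, so total successes = posterior α − prior α and total failures = posterior β − prior β.
Total across both batches: 32−19=13 responders, 29−8=21 non-responders.
Subtract the first batch: 13−11=2 responders and 21−14=7 non-responders.

2 responders and 7 non-responders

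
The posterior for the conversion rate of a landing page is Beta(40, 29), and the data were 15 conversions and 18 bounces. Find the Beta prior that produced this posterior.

Under Beta–binomial conjugacy the posterior parameters are (a+s, b+f).
So a = 40 − 15 = 25 and b = 29 − 18 = 11.

Beta(25, 11)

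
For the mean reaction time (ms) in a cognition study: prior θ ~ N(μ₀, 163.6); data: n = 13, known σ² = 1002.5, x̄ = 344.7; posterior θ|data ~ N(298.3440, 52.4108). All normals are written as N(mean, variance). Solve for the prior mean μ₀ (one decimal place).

With known observation variance, the Normal–Normal posterior has precision τ_n = τ₀ + n/σ² and mean μ_n = (τ₀μ₀ + (n/σ²)x̄)/τ_n.
Here τ₀ = 1/163.6 = 0.006112 and τ_data = 13/1002.5 = 0.012968, so τ_n = 0.019080.
Rearranging for μ₀: μ₀ = (μ_n·τ_n − τ_data·x̄)/τ₀ = (298.3440·0.019080 − 0.012968·344.7) / 0.006112 = 1.222334/0.006112 ≈ 200.0.

μ₀ = 200.0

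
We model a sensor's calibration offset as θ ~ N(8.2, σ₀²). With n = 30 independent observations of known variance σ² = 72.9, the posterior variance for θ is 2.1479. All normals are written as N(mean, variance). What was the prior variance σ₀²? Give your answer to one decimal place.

σ₀² = 18.5

For the Normal–Normal model with known σ², precisions add: τ_n = τ₀ + n/σ².
So 1/σ₀² = 1/2.1479 − 30/72.9 = 0.465571 − 0.411523 = 0.054048.
Hence σ₀² = 1/0.054048 ≈ 18.5.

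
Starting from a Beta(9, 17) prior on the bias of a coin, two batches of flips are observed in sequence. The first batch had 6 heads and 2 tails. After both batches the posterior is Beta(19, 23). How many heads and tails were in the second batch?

4 heads and 4 tails

Because Beta–binomial updating is additive in the counts, the combined data contributed (α_post−α_prior, β_post−β_prior) successes and failures.
Total across both batches: 19−9=10 heads, 23−17=6 tails.
Subtract the first batch: 10−6=4 heads and 6−2=4 tails.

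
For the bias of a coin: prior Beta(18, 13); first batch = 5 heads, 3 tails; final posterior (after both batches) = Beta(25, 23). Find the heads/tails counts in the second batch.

Because Beta–binomial updating is additive in the counts, the combined data contributed (α_post−α_prior, β_post−β_prior) successes and failures.
Total across both batches: 25−18=7 heads, 23−13=10 tails.
Subtract the first batch: 7−5=2 heads and 10−3=7 tails.

2 heads and 7 tails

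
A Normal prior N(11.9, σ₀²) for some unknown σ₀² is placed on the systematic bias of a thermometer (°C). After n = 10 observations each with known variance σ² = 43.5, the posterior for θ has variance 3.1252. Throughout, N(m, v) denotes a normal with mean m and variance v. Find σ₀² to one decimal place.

σ₀² = 11.1

Posterior precision equals prior precision plus data precision: 1/σ_n² = 1/σ₀² + n/σ².
So 1/σ₀² = 1/3.1252 − 10/43.5 = 0.319980 − 0.229885 = 0.090095.
Hence σ₀² = 1/0.090095 ≈ 11.1.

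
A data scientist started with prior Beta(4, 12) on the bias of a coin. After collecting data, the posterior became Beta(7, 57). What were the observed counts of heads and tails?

3 heads and 45 tails

Under Beta–binomial conjugacy the posterior parameters are (a+s, b+f).
So s = 7 − 4 = 3 and f = 57 − 12 = 45.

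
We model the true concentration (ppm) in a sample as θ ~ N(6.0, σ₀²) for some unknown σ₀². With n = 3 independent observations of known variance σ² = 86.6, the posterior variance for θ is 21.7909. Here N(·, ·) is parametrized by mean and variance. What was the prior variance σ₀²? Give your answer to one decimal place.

Posterior precision equals prior precision plus data precision: 1/σ_n² = 1/σ₀² + n/σ².
So 1/σ₀² = 1/21.7909 − 3/86.6 = 0.045891 − 0.034642 = 0.011249.
Hence σ₀² = 1/0.011249 ≈ 88.9.

σ₀² = 88.9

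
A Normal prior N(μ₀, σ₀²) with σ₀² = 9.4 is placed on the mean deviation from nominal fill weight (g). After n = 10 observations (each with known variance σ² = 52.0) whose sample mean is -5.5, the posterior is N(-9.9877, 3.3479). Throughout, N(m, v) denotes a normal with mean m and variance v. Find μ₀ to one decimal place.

With known observation variance, the Normal–Normal posterior has precision τ_n = τ₀ + n/σ² and mean μ_n = (τ₀μ₀ + (n/σ²)x̄)/τ_n.
Here τ₀ = 1/9.4 = 0.106383 and τ_data = 10/52.0 = 0.192308, so τ_n = 0.298691.
Rearranging for μ₀: μ₀ = (μ_n·τ_n − τ_data·x̄)/τ₀ = (-9.9877·0.298691 − 0.192308·-5.5) / 0.106383 = -1.925542/0.106383 ≈ -18.1.

μ₀ = -18.1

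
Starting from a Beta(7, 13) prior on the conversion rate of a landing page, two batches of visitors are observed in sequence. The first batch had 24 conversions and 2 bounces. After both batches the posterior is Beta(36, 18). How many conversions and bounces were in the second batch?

Sequential conjugate updates are equivalent to a single update on the pooled data, so total successes = posterior α − prior α and total failures = posterior β − prior β.
Total across both batches: 36−7=29 conversions, 18−13=5 bounces.
Subtract the first batch: 29−24=5 conversions and 5−2=3 bounces.

5 conversions and 3 bounces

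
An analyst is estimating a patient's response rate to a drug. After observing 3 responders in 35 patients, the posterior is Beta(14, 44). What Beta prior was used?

Under Beta–binomial conjugacy the posterior parameters are (a+s, b+f).
So a = 14 − 3 = 11 and b = 44 − 32 = 12.

Beta(11, 12)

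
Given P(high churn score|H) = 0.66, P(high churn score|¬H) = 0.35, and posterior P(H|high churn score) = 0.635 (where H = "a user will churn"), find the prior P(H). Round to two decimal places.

In odds form, posterior odds = prior odds × likelihood ratio, so prior odds = posterior odds ÷ LR.
Posterior odds = 0.635/(1−0.635) = 1.7397. LR = 0.66/0.35 = 1.8857.
Prior odds = 1.7397/1.8857 = 0.9226, so P(H) = 0.9226/(1+0.9226) ≈ 0.48.

P(H) = 0.48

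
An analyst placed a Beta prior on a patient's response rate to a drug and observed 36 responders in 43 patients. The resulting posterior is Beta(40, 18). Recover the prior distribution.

Under Beta–binomial conjugacy the posterior parameters are (a+s, b+f).
Subtract the data counts: 40−36=4, 18−7=11.

Beta(4, 11)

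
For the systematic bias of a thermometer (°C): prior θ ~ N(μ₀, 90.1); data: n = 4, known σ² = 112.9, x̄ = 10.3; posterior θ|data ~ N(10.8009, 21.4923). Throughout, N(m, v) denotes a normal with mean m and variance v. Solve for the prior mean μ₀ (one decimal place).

μ₀ = 12.4

The posterior mean is a precision-weighted average: μ_n = (τ₀μ₀ + τ_data·x̄)/(τ₀+τ_data), with τ₀=1/σ₀² and τ_data=n/σ².
Here τ₀ = 1/90.1 = 0.011099 and τ_data = 4/112.9 = 0.035430, so τ_n = 0.046529.
Rearranging for μ₀: μ₀ = (μ_n·τ_n − τ_data·x̄)/τ₀ = (10.8009·0.046529 − 0.035430·10.3) / 0.011099 = 0.137626/0.011099 ≈ 12.4.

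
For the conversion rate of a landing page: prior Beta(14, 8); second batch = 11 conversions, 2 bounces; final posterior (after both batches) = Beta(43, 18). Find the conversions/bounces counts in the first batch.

18 conversions and 8 bounces

Because Beta–binomial updating is additive in the counts, the combined data contributed (α_post−α_prior, β_post−β_prior) successes and failures.
Total across both batches: 43−14=29 conversions, 18−8=10 bounces.
Subtract the second batch: 29−11=18 conversions and 10−2=8 bounces.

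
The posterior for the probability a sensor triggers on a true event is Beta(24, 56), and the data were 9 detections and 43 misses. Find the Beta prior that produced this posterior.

Under Beta–binomial conjugacy the posterior parameters are (α+s, β+f).
So α = 24 − 9 = 15 and β = 56 − 43 = 13.

Beta(15, 13)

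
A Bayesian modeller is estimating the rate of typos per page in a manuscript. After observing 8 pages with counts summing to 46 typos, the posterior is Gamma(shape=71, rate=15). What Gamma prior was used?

Gamma–Poisson conjugacy: posterior shape = α + Σxᵢ, posterior rate = β + n.
So α = 71 − 46 = 25 and β = 15 − 8 = 7.

Gamma(shape=25, rate=7)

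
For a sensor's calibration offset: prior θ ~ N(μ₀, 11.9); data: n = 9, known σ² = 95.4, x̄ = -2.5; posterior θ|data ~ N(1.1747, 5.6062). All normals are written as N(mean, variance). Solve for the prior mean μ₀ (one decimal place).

The posterior mean is a precision-weighted average: μ_n = (τ₀μ₀ + τ_data·x̄)/(τ₀+τ_data), with τ₀=1/σ₀² and τ_data=n/σ².
Here τ₀ = 1/11.9 = 0.084034 and τ_data = 9/95.4 = 0.094340, so τ_n = 0.178374.
Rearranging for μ₀: μ₀ = (μ_n·τ_n − τ_data·x̄)/τ₀ = (1.1747·0.178374 − 0.094340·-2.5) / 0.084034 = 0.445386/0.084034 ≈ 5.3.

μ₀ = 5.3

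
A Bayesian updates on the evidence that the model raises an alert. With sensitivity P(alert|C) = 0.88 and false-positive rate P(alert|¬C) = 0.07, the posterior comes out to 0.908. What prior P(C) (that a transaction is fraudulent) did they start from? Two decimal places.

Bayes' rule in odds form gives O(C|E) = O(C)·[P(E|C)/P(E|¬C)], hence O(C) = O(C|E)/LR.
Posterior odds = 0.908/(1−0.908) = 9.8696. LR = 0.88/0.07 = 12.5714.
Prior odds = 9.8696/12.5714 = 0.7851, so P(C) = 0.7851/(1+0.7851) ≈ 0.44.

P(C) = 0.44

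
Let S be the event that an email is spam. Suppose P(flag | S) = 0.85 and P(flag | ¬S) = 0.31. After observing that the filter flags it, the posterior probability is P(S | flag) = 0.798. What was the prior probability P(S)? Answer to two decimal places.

In odds form, posterior odds = prior odds × likelihood ratio, so prior odds = posterior odds ÷ LR.
Posterior odds = 0.798/(1−0.798) = 3.9505. LR = 0.85/0.31 = 2.7419.
Prior odds = 3.9505/2.7419 = 1.4408, so P(S) = 1.4408/(1+1.4408) ≈ 0.59.

P(S) = 0.59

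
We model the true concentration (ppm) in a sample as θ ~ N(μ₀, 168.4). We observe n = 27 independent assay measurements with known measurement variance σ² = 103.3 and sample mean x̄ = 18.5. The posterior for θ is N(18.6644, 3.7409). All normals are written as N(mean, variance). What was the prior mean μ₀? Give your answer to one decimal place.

With known observation variance, the Normal–Normal posterior has precision τ_n = τ₀ + n/σ² and mean μ_n = (τ₀μ₀ + (n/σ²)x̄)/τ_n.
Here τ₀ = 1/168.4 = 0.005938 and τ_data = 27/103.3 = 0.261375, so τ_n = 0.267313.
Rearranging for μ₀: μ₀ = (μ_n·τ_n − τ_data·x̄)/τ₀ = (18.6644·0.267313 − 0.261375·18.5) / 0.005938 = 0.153799/0.005938 ≈ 25.9.

μ₀ = 25.9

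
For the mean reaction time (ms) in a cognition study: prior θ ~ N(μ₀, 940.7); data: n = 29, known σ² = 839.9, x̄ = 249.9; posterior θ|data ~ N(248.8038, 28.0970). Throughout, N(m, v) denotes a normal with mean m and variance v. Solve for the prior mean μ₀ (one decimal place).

μ₀ = 213.2

With known observation variance, the Normal–Normal posterior has precision τ_n = τ₀ + n/σ² and mean μ_n = (τ₀μ₀ + (n/σ²)x̄)/τ_n.
Here τ₀ = 1/940.7 = 0.001063 and τ_data = 29/839.9 = 0.034528, so τ_n = 0.035591.
Rearranging for μ₀: μ₀ = (μ_n·τ_n − τ_data·x̄)/τ₀ = (248.8038·0.035591 − 0.034528·249.9) / 0.001063 = 0.226629/0.001063 ≈ 213.2.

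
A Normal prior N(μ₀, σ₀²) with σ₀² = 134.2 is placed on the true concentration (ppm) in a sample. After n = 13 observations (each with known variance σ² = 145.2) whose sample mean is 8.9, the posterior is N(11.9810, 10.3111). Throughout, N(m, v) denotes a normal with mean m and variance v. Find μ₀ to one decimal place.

The posterior mean is a precision-weighted average: μ_n = (τ₀μ₀ + τ_data·x̄)/(τ₀+τ_data), with τ₀=1/σ₀² and τ_data=n/σ².
Here τ₀ = 1/134.2 = 0.007452 and τ_data = 13/145.2 = 0.089532, so τ_n = 0.096984.
Rearranging for μ₀: μ₀ = (μ_n·τ_n − τ_data·x̄)/τ₀ = (11.9810·0.096984 − 0.089532·8.9) / 0.007452 = 0.365131/0.007452 ≈ 49.0.

μ₀ = 49.0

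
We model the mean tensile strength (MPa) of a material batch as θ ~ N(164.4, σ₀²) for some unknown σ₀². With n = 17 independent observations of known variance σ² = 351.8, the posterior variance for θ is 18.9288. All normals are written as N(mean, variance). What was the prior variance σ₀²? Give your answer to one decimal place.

Posterior precision equals prior precision plus data precision: 1/σ_n² = 1/σ₀² + n/σ².
So 1/σ₀² = 1/18.9288 − 17/351.8 = 0.052830 − 0.048323 = 0.004507.
Hence σ₀² = 1/0.004507 ≈ 221.9.

σ₀² = 221.9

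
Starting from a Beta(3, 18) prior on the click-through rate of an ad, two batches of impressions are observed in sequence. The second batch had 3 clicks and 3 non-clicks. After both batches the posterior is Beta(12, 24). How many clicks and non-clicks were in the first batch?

6 clicks and 3 non-clicks

Because Beta–binomial updating is additive in the counts, the combined data contributed (α_post−α_prior, β_post−β_prior) successes and failures.
Total across both batches: 12−3=9 clicks, 24−18=6 non-clicks.
Subtract the second batch: 9−3=6 clicks and 6−3=3 non-clicks.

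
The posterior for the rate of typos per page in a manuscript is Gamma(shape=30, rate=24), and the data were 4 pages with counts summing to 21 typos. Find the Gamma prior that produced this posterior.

A Gamma(α, β) prior (rate parametrization) on a Poisson rate with n observations summing to S gives posterior Gamma(α+S, β+n).
So α = 30 − 21 = 9 and β = 24 − 4 = 20.

Gamma(shape=9, rate=20)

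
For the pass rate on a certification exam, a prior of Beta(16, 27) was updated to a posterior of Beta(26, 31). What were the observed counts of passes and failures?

10 passes and 4 failures

Under Beta–binomial conjugacy the posterior parameters are (a+s, b+f).
So s = 26 − 16 = 10 and f = 31 − 27 = 4.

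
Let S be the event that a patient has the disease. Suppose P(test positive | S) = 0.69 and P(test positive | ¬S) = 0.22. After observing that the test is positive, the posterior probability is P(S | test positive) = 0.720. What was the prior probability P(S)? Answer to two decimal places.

P(S) = 0.45

Bayes' rule in odds form gives O(S|E) = O(S)·[P(E|S)/P(E|¬S)], hence O(S) = O(S|E)/LR.
Posterior odds = 0.720/(1−0.720) = 2.5714. LR = 0.69/0.22 = 3.1364.
Prior odds = 2.5714/3.1364 = 0.8199, so P(S) = 0.8199/(1+0.8199) ≈ 0.45.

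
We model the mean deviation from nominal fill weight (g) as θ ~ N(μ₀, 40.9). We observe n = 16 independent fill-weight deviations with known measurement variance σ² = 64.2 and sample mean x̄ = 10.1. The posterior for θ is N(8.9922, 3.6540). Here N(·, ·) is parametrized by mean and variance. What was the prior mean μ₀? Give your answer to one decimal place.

The posterior mean is a precision-weighted average: μ_n = (τ₀μ₀ + τ_data·x̄)/(τ₀+τ_data), with τ₀=1/σ₀² and τ_data=n/σ².
Here τ₀ = 1/40.9 = 0.024450 and τ_data = 16/64.2 = 0.249221, so τ_n = 0.273671.
Rearranging for μ₀: μ₀ = (μ_n·τ_n − τ_data·x̄)/τ₀ = (8.9922·0.273671 − 0.249221·10.1) / 0.024450 = -0.056228/0.024450 ≈ -2.3.

μ₀ = -2.3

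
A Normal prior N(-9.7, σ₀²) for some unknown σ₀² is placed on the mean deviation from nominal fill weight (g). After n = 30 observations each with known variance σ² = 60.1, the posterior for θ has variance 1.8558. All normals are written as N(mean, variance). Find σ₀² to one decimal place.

σ₀² = 25.2

For the Normal–Normal model with known σ², precisions add: τ_n = τ₀ + n/σ².
So 1/σ₀² = 1/1.8558 − 30/60.1 = 0.538851 − 0.499168 = 0.039683.
Hence σ₀² = 1/0.039683 ≈ 25.2.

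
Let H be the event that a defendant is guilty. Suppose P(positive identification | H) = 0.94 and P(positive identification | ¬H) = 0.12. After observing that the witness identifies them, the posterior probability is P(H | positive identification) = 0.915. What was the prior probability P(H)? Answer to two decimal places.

P(H) = 0.58

Bayes' rule in odds form gives O(H|E) = O(H)·[P(E|H)/P(E|¬H)], hence O(H) = O(H|E)/LR.
Posterior odds = 0.915/(1−0.915) = 10.7647. LR = 0.94/0.12 = 7.8333.
Prior odds = 10.7647/7.8333 = 1.3742, so P(H) = 1.3742/(1+1.3742) ≈ 0.58.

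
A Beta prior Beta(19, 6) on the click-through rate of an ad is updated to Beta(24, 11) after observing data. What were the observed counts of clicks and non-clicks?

5 clicks and 5 non-clicks

Beta is conjugate to the binomial likelihood: posterior = Beta(a+s, b+f).
So s = 24 − 19 = 5 and f = 11 − 6 = 5.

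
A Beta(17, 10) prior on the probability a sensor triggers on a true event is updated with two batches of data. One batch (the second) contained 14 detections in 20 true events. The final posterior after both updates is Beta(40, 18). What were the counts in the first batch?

9 detections and 2 misses

Sequential conjugate updates are equivalent to a single update on the pooled data, so total successes = posterior α − prior α and total failures = posterior β − prior β.
Total across both batches: 40−17=23 detections, 18−10=8 misses.
Subtract the second batch: 23−14=9 detections and 8−6=2 misses.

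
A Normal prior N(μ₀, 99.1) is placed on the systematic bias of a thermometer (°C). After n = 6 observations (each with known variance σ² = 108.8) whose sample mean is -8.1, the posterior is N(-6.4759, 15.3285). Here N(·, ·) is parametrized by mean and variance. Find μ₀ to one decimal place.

μ₀ = 2.4

The posterior mean is a precision-weighted average: μ_n = (τ₀μ₀ + τ_data·x̄)/(τ₀+τ_data), with τ₀=1/σ₀² and τ_data=n/σ².
Here τ₀ = 1/99.1 = 0.010091 and τ_data = 6/108.8 = 0.055147, so τ_n = 0.065238.
Rearranging for μ₀: μ₀ = (μ_n·τ_n − τ_data·x̄)/τ₀ = (-6.4759·0.065238 − 0.055147·-8.1) / 0.010091 = 0.024216/0.010091 ≈ 2.4.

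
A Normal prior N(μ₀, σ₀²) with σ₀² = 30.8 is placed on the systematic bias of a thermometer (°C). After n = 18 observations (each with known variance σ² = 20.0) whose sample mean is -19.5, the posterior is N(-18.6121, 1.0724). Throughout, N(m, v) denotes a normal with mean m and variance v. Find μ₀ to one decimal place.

μ₀ = 6.0

The posterior mean is a precision-weighted average: μ_n = (τ₀μ₀ + τ_data·x̄)/(τ₀+τ_data), with τ₀=1/σ₀² and τ_data=n/σ².
Here τ₀ = 1/30.8 = 0.032468 and τ_data = 18/20.0 = 0.900000, so τ_n = 0.932468.
Rearranging for μ₀: μ₀ = (μ_n·τ_n − τ_data·x̄)/τ₀ = (-18.6121·0.932468 − 0.900000·-19.5) / 0.032468 = 0.194812/0.032468 ≈ 6.0.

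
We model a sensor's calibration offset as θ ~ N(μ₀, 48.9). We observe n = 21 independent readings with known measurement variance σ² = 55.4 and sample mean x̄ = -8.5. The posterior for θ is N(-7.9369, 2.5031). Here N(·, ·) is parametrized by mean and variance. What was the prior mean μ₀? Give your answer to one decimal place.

μ₀ = 2.5

With known observation variance, the Normal–Normal posterior has precision τ_n = τ₀ + n/σ² and mean μ_n = (τ₀μ₀ + (n/σ²)x̄)/τ_n.
Here τ₀ = 1/48.9 = 0.020450 and τ_data = 21/55.4 = 0.379061, so τ_n = 0.399511.
Rearranging for μ₀: μ₀ = (μ_n·τ_n − τ_data·x̄)/τ₀ = (-7.9369·0.399511 − 0.379061·-8.5) / 0.020450 = 0.051140/0.020450 ≈ 2.5.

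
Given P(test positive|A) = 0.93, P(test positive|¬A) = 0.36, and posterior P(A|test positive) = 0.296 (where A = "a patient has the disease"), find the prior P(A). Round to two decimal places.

P(A) = 0.14

Bayes' rule in odds form gives O(A|E) = O(A)·[P(E|A)/P(E|¬A)], hence O(A) = O(A|E)/LR.
Posterior odds = 0.296/(1−0.296) = 0.4205. LR = 0.93/0.36 = 2.5833.
Prior odds = 0.4205/2.5833 = 0.1628, so P(A) = 0.1628/(1+0.1628) ≈ 0.14.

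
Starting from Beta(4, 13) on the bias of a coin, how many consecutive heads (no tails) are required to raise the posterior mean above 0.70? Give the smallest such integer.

After k heads and 0 tails the posterior is Beta(4+k, 13), with mean (4+k)/(4+13+k).
Set (4+k)/(17+k) > 0.70 and solve: k > (0.70·17 − 4)/(1 − 0.70) = 26.333.
The smallest integer exceeding 26.333 is 27.

k = 27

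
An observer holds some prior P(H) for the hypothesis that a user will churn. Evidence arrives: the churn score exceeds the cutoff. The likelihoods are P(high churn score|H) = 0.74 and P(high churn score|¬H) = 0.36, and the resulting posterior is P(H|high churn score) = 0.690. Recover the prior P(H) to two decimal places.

P(H) = 0.52

In odds form, posterior odds = prior odds × likelihood ratio, so prior odds = posterior odds ÷ LR.
Posterior odds = 0.690/(1−0.690) = 2.2258. LR = 0.74/0.36 = 2.0556.
Prior odds = 2.2258/2.0556 = 1.0828, so P(H) = 1.0828/(1+1.0828) ≈ 0.52.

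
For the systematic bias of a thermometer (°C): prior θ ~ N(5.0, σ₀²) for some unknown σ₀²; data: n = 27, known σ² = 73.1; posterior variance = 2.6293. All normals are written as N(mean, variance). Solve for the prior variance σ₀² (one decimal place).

σ₀² = 91.1

Posterior precision equals prior precision plus data precision: 1/σ_n² = 1/σ₀² + n/σ².
So 1/σ₀² = 1/2.6293 − 27/73.1 = 0.380329 − 0.369357 = 0.010972.
Hence σ₀² = 1/0.010972 ≈ 91.1.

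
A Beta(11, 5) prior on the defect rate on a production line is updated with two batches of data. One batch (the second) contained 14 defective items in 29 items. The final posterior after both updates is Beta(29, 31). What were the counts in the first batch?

Because Beta–binomial updating is additive in the counts, the combined data contributed (α_post−α_prior, β_post−β_prior) successes and failures.
Total across both batches: 29−11=18 defective items, 31−5=26 good items.
Subtract the second batch: 18−14=4 defective items and 26−15=11 good items.

4 defective items and 11 good items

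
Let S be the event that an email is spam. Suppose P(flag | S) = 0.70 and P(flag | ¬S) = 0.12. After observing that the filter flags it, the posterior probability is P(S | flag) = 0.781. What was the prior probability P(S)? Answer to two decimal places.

P(S) = 0.38

Bayes' rule in odds form gives O(S|E) = O(S)·[P(E|S)/P(E|¬S)], hence O(S) = O(S|E)/LR.
Posterior odds = 0.781/(1−0.781) = 3.5662. LR = 0.70/0.12 = 5.8333.
Prior odds = 3.5662/5.8333 = 0.6114, so P(S) = 0.6114/(1+0.6114) ≈ 0.38.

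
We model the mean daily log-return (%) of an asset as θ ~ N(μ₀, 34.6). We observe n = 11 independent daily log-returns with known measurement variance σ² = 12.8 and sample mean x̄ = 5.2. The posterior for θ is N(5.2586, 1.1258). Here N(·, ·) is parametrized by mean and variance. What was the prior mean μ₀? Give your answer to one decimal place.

With known observation variance, the Normal–Normal posterior has precision τ_n = τ₀ + n/σ² and mean μ_n = (τ₀μ₀ + (n/σ²)x̄)/τ_n.
Here τ₀ = 1/34.6 = 0.028902 and τ_data = 11/12.8 = 0.859375, so τ_n = 0.888277.
Rearranging for μ₀: μ₀ = (μ_n·τ_n − τ_data·x̄)/τ₀ = (5.2586·0.888277 − 0.859375·5.2) / 0.028902 = 0.202343/0.028902 ≈ 7.0.

μ₀ = 7.0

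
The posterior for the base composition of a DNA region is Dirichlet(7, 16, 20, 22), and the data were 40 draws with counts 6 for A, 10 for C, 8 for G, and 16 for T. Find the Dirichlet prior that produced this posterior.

Dirichlet(1, 6, 12, 6)

For a Dirichlet(α) prior with multinomial counts c, the posterior is Dirichlet(α + c) componentwise.
Subtract each count from the matching posterior parameter: 7−6=1, 16−10=6, 20−8=12, 22−16=6.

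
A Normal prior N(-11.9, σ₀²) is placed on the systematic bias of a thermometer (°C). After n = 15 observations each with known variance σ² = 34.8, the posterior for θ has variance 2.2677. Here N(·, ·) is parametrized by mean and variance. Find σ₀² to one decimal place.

σ₀² = 100.6

For the Normal–Normal model with known σ², precisions add: τ_n = τ₀ + n/σ².
So 1/σ₀² = 1/2.2677 − 15/34.8 = 0.440975 − 0.431034 = 0.009941.
Hence σ₀² = 1/0.009941 ≈ 100.6.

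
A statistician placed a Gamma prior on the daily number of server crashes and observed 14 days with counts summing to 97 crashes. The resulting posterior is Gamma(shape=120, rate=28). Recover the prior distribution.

A Gamma(α, β) prior (rate parametrization) on a Poisson rate with n observations summing to S gives posterior Gamma(α+S, β+n).
So α = 120 − 97 = 23 and β = 28 − 14 = 14.

Gamma(shape=23, rate=14)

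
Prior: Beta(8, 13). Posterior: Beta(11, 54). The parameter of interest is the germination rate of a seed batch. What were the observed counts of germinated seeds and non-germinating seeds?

Under Beta–binomial conjugacy the posterior parameters are (α+s, β+f).
So s = 11 − 8 = 3 and f = 54 − 13 = 41.

3 germinated seeds and 41 non-germinating seeds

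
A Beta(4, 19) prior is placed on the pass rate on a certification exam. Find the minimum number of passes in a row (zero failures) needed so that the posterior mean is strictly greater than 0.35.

k = 7

After k passes and 0 failures the posterior is Beta(4+k, 19), with mean (4+k)/(4+19+k).
Set (4+k)/(23+k) > 0.35 and solve: k > (0.35·23 − 4)/(1 − 0.35) = 6.231.
The smallest integer exceeding 6.231 is 7, and checking k=7: (11)/(30) = 0.3667 > 0.35.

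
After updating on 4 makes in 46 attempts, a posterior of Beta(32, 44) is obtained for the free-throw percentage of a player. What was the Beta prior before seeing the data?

Under Beta–binomial conjugacy the posterior parameters are (a+s, b+f).
Subtract the data counts: 32−4=28, 44−42=2.

Beta(28, 2)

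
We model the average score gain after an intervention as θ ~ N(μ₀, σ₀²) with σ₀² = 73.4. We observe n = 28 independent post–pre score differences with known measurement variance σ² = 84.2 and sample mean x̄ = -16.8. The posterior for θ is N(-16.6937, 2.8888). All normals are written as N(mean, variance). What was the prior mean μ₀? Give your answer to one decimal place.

μ₀ = -14.1

The posterior mean is a precision-weighted average: μ_n = (τ₀μ₀ + τ_data·x̄)/(τ₀+τ_data), with τ₀=1/σ₀² and τ_data=n/σ².
Here τ₀ = 1/73.4 = 0.013624 and τ_data = 28/84.2 = 0.332542, so τ_n = 0.346166.
Rearranging for μ₀: μ₀ = (μ_n·τ_n − τ_data·x̄)/τ₀ = (-16.6937·0.346166 − 0.332542·-16.8) / 0.013624 = -0.192086/0.013624 ≈ -14.1.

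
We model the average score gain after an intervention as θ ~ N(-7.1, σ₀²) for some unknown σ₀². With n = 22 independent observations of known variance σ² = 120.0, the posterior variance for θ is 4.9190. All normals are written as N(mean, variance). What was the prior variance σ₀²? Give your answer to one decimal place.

Posterior precision equals prior precision plus data precision: 1/σ_n² = 1/σ₀² + n/σ².
So 1/σ₀² = 1/4.9190 − 22/120.0 = 0.203293 − 0.183333 = 0.019960.
Hence σ₀² = 1/0.019960 ≈ 50.1.

σ₀² = 50.1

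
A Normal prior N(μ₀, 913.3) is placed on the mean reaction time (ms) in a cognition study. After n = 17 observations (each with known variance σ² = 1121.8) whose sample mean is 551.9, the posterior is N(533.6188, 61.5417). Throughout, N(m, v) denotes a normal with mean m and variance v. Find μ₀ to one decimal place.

The posterior mean is a precision-weighted average: μ_n = (τ₀μ₀ + τ_data·x̄)/(τ₀+τ_data), with τ₀=1/σ₀² and τ_data=n/σ².
Here τ₀ = 1/913.3 = 0.001095 and τ_data = 17/1121.8 = 0.015154, so τ_n = 0.016249.
Rearranging for μ₀: μ₀ = (μ_n·τ_n − τ_data·x̄)/τ₀ = (533.6188·0.016249 − 0.015154·551.9) / 0.001095 = 0.307279/0.001095 ≈ 280.6.

μ₀ = 280.6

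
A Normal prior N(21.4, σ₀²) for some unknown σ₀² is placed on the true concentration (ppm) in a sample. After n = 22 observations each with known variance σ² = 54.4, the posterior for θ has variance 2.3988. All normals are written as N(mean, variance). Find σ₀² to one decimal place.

σ₀² = 80.2

Posterior precision equals prior precision plus data precision: 1/σ_n² = 1/σ₀² + n/σ².
So 1/σ₀² = 1/2.3988 − 22/54.4 = 0.416875 − 0.404412 = 0.012463.
Hence σ₀² = 1/0.012463 ≈ 80.2.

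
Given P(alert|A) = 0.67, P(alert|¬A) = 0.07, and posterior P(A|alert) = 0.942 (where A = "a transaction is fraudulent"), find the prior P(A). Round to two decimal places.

P(A) = 0.63

In odds form, posterior odds = prior odds × likelihood ratio, so prior odds = posterior odds ÷ LR.
Posterior odds = 0.942/(1−0.942) = 16.2414. LR = 0.67/0.07 = 9.5714.
Prior odds = 16.2414/9.5714 = 1.6969, so P(A) = 1.6969/(1+1.6969) ≈ 0.63.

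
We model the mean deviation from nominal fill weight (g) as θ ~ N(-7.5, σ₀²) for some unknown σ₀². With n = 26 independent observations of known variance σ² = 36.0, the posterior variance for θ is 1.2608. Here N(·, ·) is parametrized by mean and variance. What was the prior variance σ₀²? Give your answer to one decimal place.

σ₀² = 14.1

Posterior precision equals prior precision plus data precision: 1/σ_n² = 1/σ₀² + n/σ².
So 1/σ₀² = 1/1.2608 − 26/36.0 = 0.793147 − 0.722222 = 0.070925.
Hence σ₀² = 1/0.070925 ≈ 14.1.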